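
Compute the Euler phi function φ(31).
30

31 = 31
φ(n) = n × ∏(1 - 1/p) for each prime p dividing n
φ(31) = 31 × (1 - 1/31) = 30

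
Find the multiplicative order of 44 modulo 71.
70

71 is prime, so ord(44) divides φ(71) = 70.
Divisors of 70: 1, 2, 5, 7, 10, 14, 35, 70.
Repeated squaring: 44^1 ≡ 44, 44^2 ≡ 19, 44^4 ≡ 6, 44^8 ≡ 36, 44^16 ≡ 18, 44^32 ≡ 40, 44^64 ≡ 38 (mod 71).
Test 44^d mod 71 for each divisor d in increasing order:
44^1 ≡ 44
44^2 ≡ 19
44^5 = 44^4·44^1 ≡ 51
44^7 = 44^4·44^2·44^1 ≡ 46
44^10 = 44^8·44^2 ≡ 45
44^14 = 44^8·44^4·44^2 ≡ 57
44^35 = 44^32·44^2·44^1 ≡ 70
44^70 = 44^64·44^4·44^2 ≡ 1  ← first divisor giving 1
The order is 70.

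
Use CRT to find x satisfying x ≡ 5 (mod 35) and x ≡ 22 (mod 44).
110

Using Chinese Remainder Theorem:
M = 35 × 44 = 1540
M1 = 44, M2 = 35
y1 = 44^(-1) mod 35 = 4
y2 = 35^(-1) mod 44 = 39
x = (5×44×4 + 22×35×39) mod 1540 = 110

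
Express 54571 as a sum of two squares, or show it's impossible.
Not possible

Factorization: 54571 = 11^3 × 41
By Fermat: n is sum of two squares iff every prime p ≡ 3 (mod 4) appears to even power.
Prime(s) ≡ 3 (mod 4) with odd exponent: [(11, 3)]
Therefore 54571 cannot be expressed as a² + b².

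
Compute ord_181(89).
36

181 is prime, so ord(89) divides φ(181) = 180.
Divisors of 180: 1, 2, 3, 4, 5, 6, 9, 10, 12, 15, 18, 20, 30, 36, 45, 60, 90, 180.
Repeated squaring: 89^1 ≡ 89, 89^2 ≡ 138, 89^4 ≡ 39, 89^8 ≡ 73, 89^16 ≡ 80, 89^32 ≡ 65, 89^64 ≡ 62, 89^128 ≡ 43 (mod 181).
Test 89^d mod 181 for each divisor d in increasing order:
89^1 ≡ 89
89^2 ≡ 138
89^3 = 89^2·89^1 ≡ 155
89^4 ≡ 39
89^5 = 89^4·89^1 ≡ 32
89^6 = 89^4·89^2 ≡ 133
89^9 = 89^8·89^1 ≡ 162
89^10 = 89^8·89^2 ≡ 119
89^12 = 89^8·89^4 ≡ 132
89^15 = 89^8·89^4·89^2·89^1 ≡ 7
89^18 = 89^16·89^2 ≡ 180
89^20 = 89^16·89^4 ≡ 43
89^30 = 89^16·89^8·89^4·89^2 ≡ 49
89^36 = 89^32·89^4 ≡ 1  ← first divisor giving 1
The order is 36.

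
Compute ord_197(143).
98

197 is prime, so ord(143) divides φ(197) = 196.
Divisors of 196: 1, 2, 4, 7, 14, 28, 49, 98, 196.
Repeated squaring: 143^1 ≡ 143, 143^2 ≡ 158, 143^4 ≡ 142, 143^8 ≡ 70, 143^16 ≡ 172, 143^32 ≡ 34, 143^64 ≡ 171, 143^128 ≡ 85 (mod 197).
Test 143^d mod 197 for each divisor d in increasing order:
143^1 ≡ 143
143^2 ≡ 158
143^4 ≡ 142
143^7 = 143^4·143^2·143^1 ≡ 6
143^14 = 143^8·143^4·143^2 ≡ 36
143^28 = 143^16·143^8·143^4 ≡ 114
143^49 = 143^32·143^16·143^1 ≡ 196
143^98 = 143^64·143^32·143^2 ≡ 1  ← first divisor giving 1
The order is 98.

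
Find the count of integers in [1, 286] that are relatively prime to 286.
120

286 = 2 × 11 × 13
φ(n) = n × ∏(1 - 1/p) for each prime p dividing n
φ(286) = 286 × (1 - 1/2) × (1 - 1/11) × (1 - 1/13) = 120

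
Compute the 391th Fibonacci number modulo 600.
109

Matrix identity: Q^n = [[F_(n+1), F_n], [F_n, F_(n-1)]] with Q = [[1,1],[1,0]].
n = 391 = 110000111₂. Square-and-multiply, entries mod 600:
Q^1 = [[1,1],[1,0]]
Q^3 = (Q^1)²·Q = [[3,2],[2,1]]
Q^6 = (Q^3)² = [[13,8],[8,5]]
Q^12 = (Q^6)² = [[233,144],[144,89]]
Q^24 = (Q^12)² = [[25,168],[168,457]]
Q^48 = (Q^24)² = [[49,576],[576,73]]
Q^97 = (Q^48)²·Q = [[49,577],[577,72]]
Q^195 = (Q^97)²·Q = [[147,530],[530,217]]
Q^391 = (Q^195)²·Q = [[429,109],[109,320]]
F_391 mod 600 = Q^391[0][1] = 109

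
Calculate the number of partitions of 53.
329931

p(n) counts ways to write n as a sum of positive integers (order ignored).
Euler's pentagonal recurrence: p(k) = p(k-1) + p(k-2) - p(k-5) - p(k-7) + p(k-12) + p(k-15) - ... (offsets j(3j∓1)/2, signs ++--, p(0)=1, p(<0)=0).
DP table for k = 0..52: p(0)=1, p(1)=1, p(2)=2, p(3)=3, p(4)=5, p(5)=7, p(6)=11, p(7)=15, p(8)=22, p(9)=30, p(10)=42, p(11)=56, p(12)=77, p(13)=101, p(14)=135, p(15)=176, p(16)=231, p(17)=297, p(18)=385, p(19)=490, p(20)=627, p(21)=792, p(22)=1002, p(23)=1255, p(24)=1575, p(25)=1958, p(26)=2436, p(27)=3010, p(28)=3718, p(29)=4565, p(30)=5604, p(31)=6842, p(32)=8349, p(33)=10143, p(34)=12310, p(35)=14883, p(36)=17977, p(37)=21637, p(38)=26015, p(39)=31185, p(40)=37338, p(41)=44583, p(42)=53174, p(43)=63261, p(44)=75175, p(45)=89134, p(46)=105558, p(47)=124754, p(48)=147273, p(49)=173525, p(50)=204226, p(51)=239943, p(52)=281589.
Final step: p(53) = p(52) + p(51) - p(48) - p(46) + p(41) + p(38) - p(31) - p(27) + p(18) + p(13) - p(2)
= 281589 + 239943 - 147273 - 105558 + 44583 + 26015 - 6842 - 3010 + 385 + 101 - 2
= 329931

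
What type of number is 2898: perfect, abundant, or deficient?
abundant

Proper divisors of 2898: sum = 1 + 2 + 3 + 6 + 7 + 9 + 14 + 18 + ... + 414 + 483 + 966 + 1449 (23 divisors) = 4590
Since 4590 > 2898, 2898 is abundant.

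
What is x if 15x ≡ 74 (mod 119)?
x ≡ 116 (mod 119)

gcd(15, 119) = 1, which divides 74, so solutions exist.
Find 15^(-1) mod 119 by the extended Euclidean algorithm:
119 = 7 × 15 + 14  ⟹  14 = (1)·119 + (-7)·15
15 = 1 × 14 + 1  ⟹  1 = (-1)·119 + (8)·15
So (8)·15 ≡ 1 (mod 119), i.e. 15^(-1) ≡ 8 (mod 119).
x ≡ 8 × 74 = 592 ≡ 116 (mod 119).
Check: 15 × 116 = 1740 ≡ 74 (mod 119).
Unique solution: x ≡ 116 (mod 119)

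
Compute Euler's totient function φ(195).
96

195 = 3 × 5 × 13
φ(n) = n × ∏(1 - 1/p) for each prime p dividing n
φ(195) = 195 × (1 - 1/3) × (1 - 1/5) × (1 - 1/13) = 96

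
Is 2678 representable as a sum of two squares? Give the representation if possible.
Not possible

Factorization: 2678 = 2 × 13 × 103
By Fermat: n is sum of two squares iff every prime p ≡ 3 (mod 4) appears to even power.
Prime(s) ≡ 3 (mod 4) with odd exponent: [(103, 1)]
Therefore 2678 cannot be expressed as a² + b².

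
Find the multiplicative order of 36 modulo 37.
2

37 is prime, so ord(36) divides φ(37) = 36.
Divisors of 36: 1, 2, 3, 4, 6, 9, 12, 18, 36.
Repeated squaring: 36^1 ≡ 36, 36^2 ≡ 1, 36^4 ≡ 1, 36^8 ≡ 1, 36^16 ≡ 1, 36^32 ≡ 1 (mod 37).
Test 36^d mod 37 for each divisor d in increasing order:
36^1 ≡ 36
36^2 ≡ 1  ← first divisor giving 1
The order is 2.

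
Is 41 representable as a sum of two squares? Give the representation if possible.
4² + 5² (a=4, b=5)

Factorization: 41 = 41
By Fermat: n is sum of two squares iff every prime p ≡ 3 (mod 4) appears to even power.
All primes ≡ 3 (mod 4) appear to even power.
Search a = 0, 1, 2, … for 41 - a² a perfect square: first hit at a = 4: 41 - 16 = 25 = 5².
41 = 4² + 5² = 16 + 25 ✓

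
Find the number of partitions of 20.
627

p(n) counts ways to write n as a sum of positive integers (order ignored).
Euler's pentagonal recurrence: p(k) = p(k-1) + p(k-2) - p(k-5) - p(k-7) + p(k-12) + p(k-15) - ... (offsets j(3j∓1)/2, signs ++--, p(0)=1, p(<0)=0).
DP table for k = 0..19: p(0)=1, p(1)=1, p(2)=2, p(3)=3, p(4)=5, p(5)=7, p(6)=11, p(7)=15, p(8)=22, p(9)=30, p(10)=42, p(11)=56, p(12)=77, p(13)=101, p(14)=135, p(15)=176, p(16)=231, p(17)=297, p(18)=385, p(19)=490.
Final step: p(20) = p(19) + p(18) - p(15) - p(13) + p(8) + p(5)
= 490 + 385 - 176 - 101 + 22 + 7
= 627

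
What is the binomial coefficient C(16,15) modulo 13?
3

Using Lucas' theorem:
Write n=16 and k=15 in base 13:
n in base 13: [1, 3]
k in base 13: [1, 2]
C(16,15) mod 13 = ∏ C(n_i, k_i) mod 13
Digit binomials (mod 13): C(1,1) = 1; C(3,2) = 3
Product: 1 × 3 = 3 ≡ 3 (mod 13)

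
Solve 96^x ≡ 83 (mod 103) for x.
86

Baby-step giant-step with step n = ⌈√103⌉ = 11.
Baby steps 96^j mod 103 (j:value) for j=0..10: 0:1, 1:96, 2:49, 3:69, 4:32, 5:85, 6:23, 7:45, 8:97, 9:42, 10:15.
Giant-step multiplier: 96^(-11) ≡ 96^(102-11) = 96^91 ≡ 51 (mod 103).
Giant steps γ_i = 83·51^i mod 103: γ_0=83, γ_1=10, γ_2=98, γ_3=54, γ_4=76, γ_5=65, γ_6=19, γ_7=42 (in table at j=9).
x = i·n + j = 7·11 + 9 = 86.
Check: 96^86 ≡ 83 (mod 103).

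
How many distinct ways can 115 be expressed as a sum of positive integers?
1064144451

p(n) counts ways to write n as a sum of positive integers (order ignored).
Euler's pentagonal recurrence: p(k) = p(k-1) + p(k-2) - p(k-5) - p(k-7) + p(k-12) + p(k-15) - ... (offsets j(3j∓1)/2, signs ++--, p(0)=1, p(<0)=0).
DP table for k = 0..114: p(0)=1, p(1)=1, p(2)=2, p(3)=3, p(4)=5, p(5)=7, p(6)=11, p(7)=15, p(8)=22, p(9)=30, p(10)=42, p(11)=56, p(12)=77, p(13)=101, p(14)=135, p(15)=176, p(16)=231, p(17)=297, p(18)=385, p(19)=490, p(20)=627, p(21)=792, p(22)=1002, p(23)=1255, p(24)=1575, p(25)=1958, p(26)=2436, p(27)=3010, p(28)=3718, p(29)=4565, p(30)=5604, p(31)=6842, p(32)=8349, p(33)=10143, p(34)=12310, p(35)=14883, p(36)=17977, p(37)=21637, p(38)=26015, p(39)=31185, p(40)=37338, p(41)=44583, p(42)=53174, p(43)=63261, p(44)=75175, p(45)=89134, p(46)=105558, p(47)=124754, p(48)=147273, p(49)=173525, p(50)=204226, p(51)=239943, p(52)=281589, p(53)=329931, p(54)=386155, p(55)=451276, p(56)=526823, p(57)=614154, p(58)=715220, p(59)=831820, p(60)=966467, p(61)=1121505, p(62)=1300156, p(63)=1505499, p(64)=1741630, p(65)=2012558, p(66)=2323520, p(67)=2679689, p(68)=3087735, p(69)=3554345, p(70)=4087968, p(71)=4697205, p(72)=5392783, p(73)=6185689, p(74)=7089500, p(75)=8118264, p(76)=9289091, p(77)=10619863, p(78)=12132164, p(79)=13848650, p(80)=15796476, p(81)=18004327, p(82)=20506255, p(83)=23338469, p(84)=26543660, p(85)=30167357, p(86)=34262962, p(87)=38887673, p(88)=44108109, p(89)=49995925, p(90)=56634173, p(91)=64112359, p(92)=72533807, p(93)=82010177, p(94)=92669720, p(95)=104651419, p(96)=118114304, p(97)=133230930, p(98)=150198136, p(99)=169229875, p(100)=190569292, p(101)=214481126, p(102)=241265379, p(103)=271248950, p(104)=304801365, p(105)=342325709, p(106)=384276336, p(107)=431149389, p(108)=483502844, p(109)=541946240, p(110)=607163746, p(111)=679903203, p(112)=761002156, p(113)=851376628, p(114)=952050665.
Final step: p(115) = p(114) + p(113) - p(110) - p(108) + p(103) + p(100) - p(93) - p(89) + p(80) + p(75) - p(64) - p(58) + p(45) + p(38) - p(23) - p(15)
= 952050665 + 851376628 - 607163746 - 483502844 + 271248950 + 190569292 - 82010177 - 49995925 + 15796476 + 8118264 - 1741630 - 715220 + 89134 + 26015 - 1255 - 176
= 1064144451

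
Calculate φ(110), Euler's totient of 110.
40

110 = 2 × 5 × 11
φ(n) = n × ∏(1 - 1/p) for each prime p dividing n
φ(110) = 110 × (1 - 1/2) × (1 - 1/5) × (1 - 1/11) = 40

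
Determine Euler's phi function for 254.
126

254 = 2 × 127
φ(n) = n × ∏(1 - 1/p) for each prime p dividing n
φ(254) = 254 × (1 - 1/2) × (1 - 1/127) = 126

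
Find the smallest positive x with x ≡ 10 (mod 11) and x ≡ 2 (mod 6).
32

Using Chinese Remainder Theorem:
M = 11 × 6 = 66
M1 = 6, M2 = 11
y1 = 6^(-1) mod 11 = 2
y2 = 11^(-1) mod 6 = 5
x = (10×6×2 + 2×11×5) mod 66 = 32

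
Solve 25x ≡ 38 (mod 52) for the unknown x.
x ≡ 14 (mod 52)

gcd(25, 52) = 1, which divides 38, so solutions exist.
Find 25^(-1) mod 52 by the extended Euclidean algorithm:
52 = 2 × 25 + 2  ⟹  2 = (1)·52 + (-2)·25
25 = 12 × 2 + 1  ⟹  1 = (-12)·52 + (25)·25
So (25)·25 ≡ 1 (mod 52), i.e. 25^(-1) ≡ 25 (mod 52).
x ≡ 25 × 38 = 950 ≡ 14 (mod 52).
Check: 25 × 14 = 350 ≡ 38 (mod 52).
Unique solution: x ≡ 14 (mod 52)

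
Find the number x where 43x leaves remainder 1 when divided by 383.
98

gcd(43, 383) = 1, so the inverse exists.
Extended Euclidean algorithm on (383, 43):
383 = 8 × 43 + 39  ⟹  39 = (1)·383 + (-8)·43
43 = 1 × 39 + 4  ⟹  4 = (-1)·383 + (9)·43
39 = 9 × 4 + 3  ⟹  3 = (10)·383 + (-89)·43
4 = 1 × 3 + 1  ⟹  1 = (-11)·383 + (98)·43
So (98)·43 ≡ 1 (mod 383), i.e. 43^(-1) ≡ 98 (mod 383).
Check: 43 × 98 = 4214 ≡ 1 (mod 383)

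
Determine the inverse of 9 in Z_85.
19

gcd(9, 85) = 1, so the inverse exists.
Extended Euclidean algorithm on (85, 9):
85 = 9 × 9 + 4  ⟹  4 = (1)·85 + (-9)·9
9 = 2 × 4 + 1  ⟹  1 = (-2)·85 + (19)·9
So (19)·9 ≡ 1 (mod 85), i.e. 9^(-1) ≡ 19 (mod 85).
Check: 9 × 19 = 171 ≡ 1 (mod 85)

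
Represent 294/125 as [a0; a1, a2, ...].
[2; 2, 1, 5, 3, 2]

Euclidean algorithm steps:
294 = 2 × 125 + 44
125 = 2 × 44 + 37
44 = 1 × 37 + 7
37 = 5 × 7 + 2
7 = 3 × 2 + 1
2 = 2 × 1 + 0
Continued fraction: [2; 2, 1, 5, 3, 2]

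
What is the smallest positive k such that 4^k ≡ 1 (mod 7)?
3

7 is prime, so ord(4) divides φ(7) = 6.
Divisors of 6: 1, 2, 3, 6.
Repeated squaring: 4^1 ≡ 4, 4^2 ≡ 2, 4^4 ≡ 4 (mod 7).
Test 4^d mod 7 for each divisor d in increasing order:
4^1 ≡ 4
4^2 ≡ 2
4^3 = 4^2·4^1 ≡ 1  ← first divisor giving 1
The order is 3.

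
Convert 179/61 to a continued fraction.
[2; 1, 14, 4]

Euclidean algorithm steps:
179 = 2 × 61 + 57
61 = 1 × 57 + 4
57 = 14 × 4 + 1
4 = 4 × 1 + 0
Continued fraction: [2; 1, 14, 4]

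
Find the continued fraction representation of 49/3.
[16; 3]

Euclidean algorithm steps:
49 = 16 × 3 + 1
3 = 3 × 1 + 0
Continued fraction: [16; 3]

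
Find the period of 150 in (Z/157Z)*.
52

157 is prime, so ord(150) divides φ(157) = 156.
Divisors of 156: 1, 2, 3, 4, 6, 12, 13, 26, 39, 52, 78, 156.
Repeated squaring: 150^1 ≡ 150, 150^2 ≡ 49, 150^4 ≡ 46, 150^8 ≡ 75, 150^16 ≡ 130, 150^32 ≡ 101, 150^64 ≡ 153, 150^128 ≡ 16 (mod 157).
Test 150^d mod 157 for each divisor d in increasing order:
150^1 ≡ 150
150^2 ≡ 49
150^3 = 150^2·150^1 ≡ 128
150^4 ≡ 46
150^6 = 150^4·150^2 ≡ 56
150^12 = 150^8·150^4 ≡ 153
150^13 = 150^8·150^4·150^1 ≡ 28
150^26 = 150^16·150^8·150^2 ≡ 156
150^39 = 150^32·150^4·150^2·150^1 ≡ 129
150^52 = 150^32·150^16·150^4 ≡ 1  ← first divisor giving 1
The order is 52.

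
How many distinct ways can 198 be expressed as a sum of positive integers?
3345365983698

p(n) counts ways to write n as a sum of positive integers (order ignored).
Euler's pentagonal recurrence: p(k) = p(k-1) + p(k-2) - p(k-5) - p(k-7) + p(k-12) + p(k-15) - ... (offsets j(3j∓1)/2, signs ++--, p(0)=1, p(<0)=0).
DP table for k = 0..197: p(0)=1, p(1)=1, p(2)=2, p(3)=3, p(4)=5, p(5)=7, p(6)=11, p(7)=15, p(8)=22, p(9)=30, p(10)=42, p(11)=56, p(12)=77, p(13)=101, p(14)=135, p(15)=176, p(16)=231, p(17)=297, p(18)=385, p(19)=490, p(20)=627, p(21)=792, p(22)=1002, p(23)=1255, p(24)=1575, p(25)=1958, p(26)=2436, p(27)=3010, p(28)=3718, p(29)=4565, p(30)=5604, p(31)=6842, p(32)=8349, p(33)=10143, p(34)=12310, p(35)=14883, p(36)=17977, p(37)=21637, p(38)=26015, p(39)=31185, p(40)=37338, p(41)=44583, p(42)=53174, p(43)=63261, p(44)=75175, p(45)=89134, p(46)=105558, p(47)=124754, p(48)=147273, p(49)=173525, p(50)=204226, p(51)=239943, p(52)=281589, p(53)=329931, p(54)=386155, p(55)=451276, p(56)=526823, p(57)=614154, p(58)=715220, p(59)=831820, p(60)=966467, p(61)=1121505, p(62)=1300156, p(63)=1505499, p(64)=1741630, p(65)=2012558, p(66)=2323520, p(67)=2679689, p(68)=3087735, p(69)=3554345, p(70)=4087968, p(71)=4697205, p(72)=5392783, p(73)=6185689, p(74)=7089500, p(75)=8118264, p(76)=9289091, p(77)=10619863, p(78)=12132164, p(79)=13848650, p(80)=15796476, p(81)=18004327, p(82)=20506255, p(83)=23338469, p(84)=26543660, p(85)=30167357, p(86)=34262962, p(87)=38887673, p(88)=44108109, p(89)=49995925, p(90)=56634173, p(91)=64112359, p(92)=72533807, p(93)=82010177, p(94)=92669720, p(95)=104651419, p(96)=118114304, p(97)=133230930, p(98)=150198136, p(99)=169229875, p(100)=190569292, p(101)=214481126, p(102)=241265379, p(103)=271248950, p(104)=304801365, p(105)=342325709, p(106)=384276336, p(107)=431149389, p(108)=483502844, p(109)=541946240, p(110)=607163746, p(111)=679903203, p(112)=761002156, p(113)=851376628, p(114)=952050665, p(115)=1064144451, p(116)=1188908248, p(117)=1327710076, p(118)=1482074143, p(119)=1653668665, p(120)=1844349560, p(121)=2056148051, p(122)=2291320912, p(123)=2552338241, p(124)=2841940500, p(125)=3163127352, p(126)=3519222692, p(127)=3913864295, p(128)=4351078600, p(129)=4835271870, p(130)=5371315400, p(131)=5964539504, p(132)=6620830889, p(133)=7346629512, p(134)=8149040695, p(135)=9035836076, p(136)=10015581680, p(137)=11097645016, p(138)=12292341831, p(139)=13610949895, p(140)=15065878135, p(141)=16670689208, p(142)=18440293320, p(143)=20390982757, p(144)=22540654445, p(145)=24908858009, p(146)=27517052599, p(147)=30388671978, p(148)=33549419497, p(149)=37027355200, p(150)=40853235313, p(151)=45060624582, p(152)=49686288421, p(153)=54770336324, p(154)=60356673280, p(155)=66493182097, p(156)=73232243759, p(157)=80630964769, p(158)=88751778802, p(159)=97662728555, p(160)=107438159466, p(161)=118159068427, p(162)=129913904637, p(163)=142798995930, p(164)=156919475295, p(165)=172389800255, p(166)=189334822579, p(167)=207890420102, p(168)=228204732751, p(169)=250438925115, p(170)=274768617130, p(171)=301384802048, p(172)=330495499613, p(173)=362326859895, p(174)=397125074750, p(175)=435157697830, p(176)=476715857290, p(177)=522115831195, p(178)=571701605655, p(179)=625846753120, p(180)=684957390936, p(181)=749474411781, p(182)=819876908323, p(183)=896684817527, p(184)=980462880430, p(185)=1071823774337, p(186)=1171432692373, p(187)=1280011042268, p(188)=1398341745571, p(189)=1527273599625, p(190)=1667727404093, p(191)=1820701100652, p(192)=1987276856363, p(193)=2168627105469, p(194)=2366022741845, p(195)=2580840212973, p(196)=2814570987591, p(197)=3068829878530.
Final step: p(198) = p(197) + p(196) - p(193) - p(191) + p(186) + p(183) - p(176) - p(172) + p(163) + p(158) - p(147) - p(141) + p(128) + p(121) - p(106) - p(98) + p(81) + p(72) - p(53) - p(43) + p(22) + p(11)
= 3068829878530 + 2814570987591 - 2168627105469 - 1820701100652 + 1171432692373 + 896684817527 - 476715857290 - 330495499613 + 142798995930 + 88751778802 - 30388671978 - 16670689208 + 4351078600 + 2056148051 - 384276336 - 150198136 + 18004327 + 5392783 - 329931 - 63261 + 1002 + 56
= 3345365983698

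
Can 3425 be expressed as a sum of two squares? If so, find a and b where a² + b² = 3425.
17² + 56² (a=17, b=56)

Factorization: 3425 = 5^2 × 137
By Fermat: n is sum of two squares iff every prime p ≡ 3 (mod 4) appears to even power.
All primes ≡ 3 (mod 4) appear to even power.
Search a = 0, 1, 2, … for 3425 - a² a perfect square: first hit at a = 17: 3425 - 289 = 3136 = 56².
3425 = 17² + 56² = 289 + 3136 ✓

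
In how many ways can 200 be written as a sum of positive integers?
3972999029388

p(n) counts ways to write n as a sum of positive integers (order ignored).
Euler's pentagonal recurrence: p(k) = p(k-1) + p(k-2) - p(k-5) - p(k-7) + p(k-12) + p(k-15) - ... (offsets j(3j∓1)/2, signs ++--, p(0)=1, p(<0)=0).
DP table for k = 0..199: p(0)=1, p(1)=1, p(2)=2, p(3)=3, p(4)=5, p(5)=7, p(6)=11, p(7)=15, p(8)=22, p(9)=30, p(10)=42, p(11)=56, p(12)=77, p(13)=101, p(14)=135, p(15)=176, p(16)=231, p(17)=297, p(18)=385, p(19)=490, p(20)=627, p(21)=792, p(22)=1002, p(23)=1255, p(24)=1575, p(25)=1958, p(26)=2436, p(27)=3010, p(28)=3718, p(29)=4565, p(30)=5604, p(31)=6842, p(32)=8349, p(33)=10143, p(34)=12310, p(35)=14883, p(36)=17977, p(37)=21637, p(38)=26015, p(39)=31185, p(40)=37338, p(41)=44583, p(42)=53174, p(43)=63261, p(44)=75175, p(45)=89134, p(46)=105558, p(47)=124754, p(48)=147273, p(49)=173525, p(50)=204226, p(51)=239943, p(52)=281589, p(53)=329931, p(54)=386155, p(55)=451276, p(56)=526823, p(57)=614154, p(58)=715220, p(59)=831820, p(60)=966467, p(61)=1121505, p(62)=1300156, p(63)=1505499, p(64)=1741630, p(65)=2012558, p(66)=2323520, p(67)=2679689, p(68)=3087735, p(69)=3554345, p(70)=4087968, p(71)=4697205, p(72)=5392783, p(73)=6185689, p(74)=7089500, p(75)=8118264, p(76)=9289091, p(77)=10619863, p(78)=12132164, p(79)=13848650, p(80)=15796476, p(81)=18004327, p(82)=20506255, p(83)=23338469, p(84)=26543660, p(85)=30167357, p(86)=34262962, p(87)=38887673, p(88)=44108109, p(89)=49995925, p(90)=56634173, p(91)=64112359, p(92)=72533807, p(93)=82010177, p(94)=92669720, p(95)=104651419, p(96)=118114304, p(97)=133230930, p(98)=150198136, p(99)=169229875, p(100)=190569292, p(101)=214481126, p(102)=241265379, p(103)=271248950, p(104)=304801365, p(105)=342325709, p(106)=384276336, p(107)=431149389, p(108)=483502844, p(109)=541946240, p(110)=607163746, p(111)=679903203, p(112)=761002156, p(113)=851376628, p(114)=952050665, p(115)=1064144451, p(116)=1188908248, p(117)=1327710076, p(118)=1482074143, p(119)=1653668665, p(120)=1844349560, p(121)=2056148051, p(122)=2291320912, p(123)=2552338241, p(124)=2841940500, p(125)=3163127352, p(126)=3519222692, p(127)=3913864295, p(128)=4351078600, p(129)=4835271870, p(130)=5371315400, p(131)=5964539504, p(132)=6620830889, p(133)=7346629512, p(134)=8149040695, p(135)=9035836076, p(136)=10015581680, p(137)=11097645016, p(138)=12292341831, p(139)=13610949895, p(140)=15065878135, p(141)=16670689208, p(142)=18440293320, p(143)=20390982757, p(144)=22540654445, p(145)=24908858009, p(146)=27517052599, p(147)=30388671978, p(148)=33549419497, p(149)=37027355200, p(150)=40853235313, p(151)=45060624582, p(152)=49686288421, p(153)=54770336324, p(154)=60356673280, p(155)=66493182097, p(156)=73232243759, p(157)=80630964769, p(158)=88751778802, p(159)=97662728555, p(160)=107438159466, p(161)=118159068427, p(162)=129913904637, p(163)=142798995930, p(164)=156919475295, p(165)=172389800255, p(166)=189334822579, p(167)=207890420102, p(168)=228204732751, p(169)=250438925115, p(170)=274768617130, p(171)=301384802048, p(172)=330495499613, p(173)=362326859895, p(174)=397125074750, p(175)=435157697830, p(176)=476715857290, p(177)=522115831195, p(178)=571701605655, p(179)=625846753120, p(180)=684957390936, p(181)=749474411781, p(182)=819876908323, p(183)=896684817527, p(184)=980462880430, p(185)=1071823774337, p(186)=1171432692373, p(187)=1280011042268, p(188)=1398341745571, p(189)=1527273599625, p(190)=1667727404093, p(191)=1820701100652, p(192)=1987276856363, p(193)=2168627105469, p(194)=2366022741845, p(195)=2580840212973, p(196)=2814570987591, p(197)=3068829878530, p(198)=3345365983698, p(199)=3646072432125.
Final step: p(200) = p(199) + p(198) - p(195) - p(193) + p(188) + p(185) - p(178) - p(174) + p(165) + p(160) - p(149) - p(143) + p(130) + p(123) - p(108) - p(100) + p(83) + p(74) - p(55) - p(45) + p(24) + p(13)
= 3646072432125 + 3345365983698 - 2580840212973 - 2168627105469 + 1398341745571 + 1071823774337 - 571701605655 - 397125074750 + 172389800255 + 107438159466 - 37027355200 - 20390982757 + 5371315400 + 2552338241 - 483502844 - 190569292 + 23338469 + 7089500 - 451276 - 89134 + 1575 + 101
= 3972999029388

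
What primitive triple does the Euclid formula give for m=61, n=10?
(3621, 1220, 3821)

Euclid's formula: a = m² - n², b = 2mn, c = m² + n²
m = 61, n = 10
a = 61² - 10² = 3721 - 100 = 3621
b = 2 × 61 × 10 = 1220
c = 61² + 10² = 3721 + 100 = 3821
Verification: 3621² + 1220² = 13111641 + 1488400 = 14600041 = 3821² ✓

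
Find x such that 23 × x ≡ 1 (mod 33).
23

gcd(23, 33) = 1, so the inverse exists.
Extended Euclidean algorithm on (33, 23):
33 = 1 × 23 + 10  ⟹  10 = (1)·33 + (-1)·23
23 = 2 × 10 + 3  ⟹  3 = (-2)·33 + (3)·23
10 = 3 × 3 + 1  ⟹  1 = (7)·33 + (-10)·23
So (-10)·23 ≡ 1 (mod 33), i.e. 23^(-1) ≡ -10 ≡ 23 (mod 33).
Check: 23 × 23 = 529 ≡ 1 (mod 33)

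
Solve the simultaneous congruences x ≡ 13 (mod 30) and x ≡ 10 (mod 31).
103

Using Chinese Remainder Theorem:
M = 30 × 31 = 930
M1 = 31, M2 = 30
y1 = 31^(-1) mod 30 = 1
y2 = 30^(-1) mod 31 = 30
x = (13×31×1 + 10×30×30) mod 930 = 103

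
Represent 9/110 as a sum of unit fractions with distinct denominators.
1/13 + 1/205 + 1/58630

Greedy algorithm:
9/110: ceiling(110/9) = 13, use 1/13
7/1430: ceiling(1430/7) = 205, use 1/205
1/58630: ceiling(58630/1) = 58630, use 1/58630
Result: 9/110 = 1/13 + 1/205 + 1/58630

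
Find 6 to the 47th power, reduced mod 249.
156

Repeated squaring. Binary of 47 = 101111.
6^1 ≡ 6 (mod 249); 6^2 ≡ 36 (mod 249); 6^4 ≡ 51 (mod 249); 6^8 ≡ 111 (mod 249); 6^16 ≡ 120 (mod 249); 6^32 ≡ 207 (mod 249)
6^47 = 6^1 × 6^2 × 6^4 × 6^8 × 6^32 ≡ 156 (mod 249)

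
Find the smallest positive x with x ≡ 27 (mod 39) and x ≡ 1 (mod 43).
1119

Using Chinese Remainder Theorem:
M = 39 × 43 = 1677
M1 = 43, M2 = 39
y1 = 43^(-1) mod 39 = 10
y2 = 39^(-1) mod 43 = 32
x = (27×43×10 + 1×39×32) mod 1677 = 1119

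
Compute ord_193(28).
48

193 is prime, so ord(28) divides φ(193) = 192.
Divisors of 192: 1, 2, 3, 4, 6, 8, 12, 16, 24, 32, 48, 64, 96, 192.
Repeated squaring: 28^1 ≡ 28, 28^2 ≡ 12, 28^4 ≡ 144, 28^8 ≡ 85, 28^16 ≡ 84, 28^32 ≡ 108, 28^64 ≡ 84, 28^128 ≡ 108 (mod 193).
Test 28^d mod 193 for each divisor d in increasing order:
28^1 ≡ 28
28^2 ≡ 12
28^3 = 28^2·28^1 ≡ 143
28^4 ≡ 144
28^6 = 28^4·28^2 ≡ 184
28^8 ≡ 85
28^12 = 28^8·28^4 ≡ 81
28^16 ≡ 84
28^24 = 28^16·28^8 ≡ 192
28^32 ≡ 108
28^48 = 28^32·28^16 ≡ 1  ← first divisor giving 1
The order is 48.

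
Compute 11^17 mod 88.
11

Repeated squaring. Binary of 17 = 10001.
11^1 ≡ 11 (mod 88); 11^2 ≡ 33 (mod 88); 11^4 ≡ 33 (mod 88); 11^8 ≡ 33 (mod 88); 11^16 ≡ 33 (mod 88)
11^17 = 11^1 × 11^16 ≡ 11 (mod 88)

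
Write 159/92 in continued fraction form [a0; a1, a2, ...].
[1; 1, 2, 1, 2, 8]

Euclidean algorithm steps:
159 = 1 × 92 + 67
92 = 1 × 67 + 25
67 = 2 × 25 + 17
25 = 1 × 17 + 8
17 = 2 × 8 + 1
8 = 8 × 1 + 0
Continued fraction: [1; 1, 2, 1, 2, 8]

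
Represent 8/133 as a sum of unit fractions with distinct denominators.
1/17 + 1/754 + 1/1704794

Greedy algorithm:
8/133: ceiling(133/8) = 17, use 1/17
3/2261: ceiling(2261/3) = 754, use 1/754
1/1704794: ceiling(1704794/1) = 1704794, use 1/1704794
Result: 8/133 = 1/17 + 1/754 + 1/1704794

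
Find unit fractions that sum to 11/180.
1/17 + 1/438 + 1/223380

Greedy algorithm:
11/180: ceiling(180/11) = 17, use 1/17
7/3060: ceiling(3060/7) = 438, use 1/438
1/223380: ceiling(223380/1) = 223380, use 1/223380
Result: 11/180 = 1/17 + 1/438 + 1/223380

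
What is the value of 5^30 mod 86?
21

Repeated squaring. Binary of 30 = 11110.
5^1 ≡ 5 (mod 86); 5^2 ≡ 25 (mod 86); 5^4 ≡ 23 (mod 86); 5^8 ≡ 13 (mod 86); 5^16 ≡ 83 (mod 86)
5^30 = 5^2 × 5^4 × 5^8 × 5^16 ≡ 21 (mod 86)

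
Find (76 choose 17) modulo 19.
0

Using Lucas' theorem:
Write n=76 and k=17 in base 19:
n in base 19: [4, 0]
k in base 19: [0, 17]
C(76,17) mod 19 = ∏ C(n_i, k_i) mod 19
Digit binomials (mod 19): C(4,0) = 1; C(0,17) = 0 (k_i > n_i)
Product: 1 × 0 = 0 ≡ 0 (mod 19)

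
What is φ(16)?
8

16 = 2^4
φ(n) = n × ∏(1 - 1/p) for each prime p dividing n
φ(16) = 16 × (1 - 1/2) = 8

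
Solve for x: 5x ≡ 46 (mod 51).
x ≡ 50 (mod 51)

gcd(5, 51) = 1, which divides 46, so solutions exist.
Find 5^(-1) mod 51 by the extended Euclidean algorithm:
51 = 10 × 5 + 1  ⟹  1 = (1)·51 + (-10)·5
So (-10)·5 ≡ 1 (mod 51), i.e. 5^(-1) ≡ -10 ≡ 41 (mod 51).
x ≡ 41 × 46 = 1886 ≡ 50 (mod 51).
Check: 5 × 50 = 250 ≡ 46 (mod 51).
Unique solution: x ≡ 50 (mod 51)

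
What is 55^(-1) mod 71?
31

gcd(55, 71) = 1, so the inverse exists.
Extended Euclidean algorithm on (71, 55):
71 = 1 × 55 + 16  ⟹  16 = (1)·71 + (-1)·55
55 = 3 × 16 + 7  ⟹  7 = (-3)·71 + (4)·55
16 = 2 × 7 + 2  ⟹  2 = (7)·71 + (-9)·55
7 = 3 × 2 + 1  ⟹  1 = (-24)·71 + (31)·55
So (31)·55 ≡ 1 (mod 71), i.e. 55^(-1) ≡ 31 (mod 71).
Check: 55 × 31 = 1705 ≡ 1 (mod 71)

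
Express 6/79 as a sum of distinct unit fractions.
1/14 + 1/222 + 1/61383

Greedy algorithm:
6/79: ceiling(79/6) = 14, use 1/14
5/1106: ceiling(1106/5) = 222, use 1/222
1/61383: ceiling(61383/1) = 61383, use 1/61383
Result: 6/79 = 1/14 + 1/222 + 1/61383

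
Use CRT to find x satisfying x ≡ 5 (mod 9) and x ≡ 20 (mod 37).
131

Using Chinese Remainder Theorem:
M = 9 × 37 = 333
M1 = 37, M2 = 9
y1 = 37^(-1) mod 9 = 1
y2 = 9^(-1) mod 37 = 33
x = (5×37×1 + 20×9×33) mod 333 = 131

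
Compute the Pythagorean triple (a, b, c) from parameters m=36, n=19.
(935, 1368, 1657)

Euclid's formula: a = m² - n², b = 2mn, c = m² + n²
m = 36, n = 19
a = 36² - 19² = 1296 - 361 = 935
b = 2 × 36 × 19 = 1368
c = 36² + 19² = 1296 + 361 = 1657
Verification: 935² + 1368² = 874225 + 1871424 = 2745649 = 1657² ✓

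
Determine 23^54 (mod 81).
1

Repeated squaring. Binary of 54 = 110110.
23^1 ≡ 23 (mod 81); 23^2 ≡ 43 (mod 81); 23^4 ≡ 67 (mod 81); 23^8 ≡ 34 (mod 81); 23^16 ≡ 22 (mod 81); 23^32 ≡ 79 (mod 81)
23^54 = 23^2 × 23^4 × 23^16 × 23^32 ≡ 1 (mod 81)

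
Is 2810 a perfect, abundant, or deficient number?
deficient

Proper divisors of 2810: sum = 1 + 2 + 5 + 10 + 281 + 562 + 1405 = 2266
Since 2266 < 2810, 2810 is deficient.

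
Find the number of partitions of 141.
16670689208

p(n) counts ways to write n as a sum of positive integers (order ignored).
Euler's pentagonal recurrence: p(k) = p(k-1) + p(k-2) - p(k-5) - p(k-7) + p(k-12) + p(k-15) - ... (offsets j(3j∓1)/2, signs ++--, p(0)=1, p(<0)=0).
DP table for k = 0..140: p(0)=1, p(1)=1, p(2)=2, p(3)=3, p(4)=5, p(5)=7, p(6)=11, p(7)=15, p(8)=22, p(9)=30, p(10)=42, p(11)=56, p(12)=77, p(13)=101, p(14)=135, p(15)=176, p(16)=231, p(17)=297, p(18)=385, p(19)=490, p(20)=627, p(21)=792, p(22)=1002, p(23)=1255, p(24)=1575, p(25)=1958, p(26)=2436, p(27)=3010, p(28)=3718, p(29)=4565, p(30)=5604, p(31)=6842, p(32)=8349, p(33)=10143, p(34)=12310, p(35)=14883, p(36)=17977, p(37)=21637, p(38)=26015, p(39)=31185, p(40)=37338, p(41)=44583, p(42)=53174, p(43)=63261, p(44)=75175, p(45)=89134, p(46)=105558, p(47)=124754, p(48)=147273, p(49)=173525, p(50)=204226, p(51)=239943, p(52)=281589, p(53)=329931, p(54)=386155, p(55)=451276, p(56)=526823, p(57)=614154, p(58)=715220, p(59)=831820, p(60)=966467, p(61)=1121505, p(62)=1300156, p(63)=1505499, p(64)=1741630, p(65)=2012558, p(66)=2323520, p(67)=2679689, p(68)=3087735, p(69)=3554345, p(70)=4087968, p(71)=4697205, p(72)=5392783, p(73)=6185689, p(74)=7089500, p(75)=8118264, p(76)=9289091, p(77)=10619863, p(78)=12132164, p(79)=13848650, p(80)=15796476, p(81)=18004327, p(82)=20506255, p(83)=23338469, p(84)=26543660, p(85)=30167357, p(86)=34262962, p(87)=38887673, p(88)=44108109, p(89)=49995925, p(90)=56634173, p(91)=64112359, p(92)=72533807, p(93)=82010177, p(94)=92669720, p(95)=104651419, p(96)=118114304, p(97)=133230930, p(98)=150198136, p(99)=169229875, p(100)=190569292, p(101)=214481126, p(102)=241265379, p(103)=271248950, p(104)=304801365, p(105)=342325709, p(106)=384276336, p(107)=431149389, p(108)=483502844, p(109)=541946240, p(110)=607163746, p(111)=679903203, p(112)=761002156, p(113)=851376628, p(114)=952050665, p(115)=1064144451, p(116)=1188908248, p(117)=1327710076, p(118)=1482074143, p(119)=1653668665, p(120)=1844349560, p(121)=2056148051, p(122)=2291320912, p(123)=2552338241, p(124)=2841940500, p(125)=3163127352, p(126)=3519222692, p(127)=3913864295, p(128)=4351078600, p(129)=4835271870, p(130)=5371315400, p(131)=5964539504, p(132)=6620830889, p(133)=7346629512, p(134)=8149040695, p(135)=9035836076, p(136)=10015581680, p(137)=11097645016, p(138)=12292341831, p(139)=13610949895, p(140)=15065878135.
Final step: p(141) = p(140) + p(139) - p(136) - p(134) + p(129) + p(126) - p(119) - p(115) + p(106) + p(101) - p(90) - p(84) + p(71) + p(64) - p(49) - p(41) + p(24) + p(15)
= 15065878135 + 13610949895 - 10015581680 - 8149040695 + 4835271870 + 3519222692 - 1653668665 - 1064144451 + 384276336 + 214481126 - 56634173 - 26543660 + 4697205 + 1741630 - 173525 - 44583 + 1575 + 176
= 16670689208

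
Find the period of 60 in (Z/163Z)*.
81

163 is prime, so ord(60) divides φ(163) = 162.
Divisors of 162: 1, 2, 3, 6, 9, 18, 27, 54, 81, 162.
Repeated squaring: 60^1 ≡ 60, 60^2 ≡ 14, 60^4 ≡ 33, 60^8 ≡ 111, 60^16 ≡ 96, 60^32 ≡ 88, 60^64 ≡ 83, 60^128 ≡ 43 (mod 163).
Test 60^d mod 163 for each divisor d in increasing order:
60^1 ≡ 60
60^2 ≡ 14
60^3 = 60^2·60^1 ≡ 25
60^6 = 60^4·60^2 ≡ 136
60^9 = 60^8·60^1 ≡ 140
60^18 = 60^16·60^2 ≡ 40
60^27 = 60^16·60^8·60^2·60^1 ≡ 58
60^54 = 60^32·60^16·60^4·60^2 ≡ 104
60^81 = 60^64·60^16·60^1 ≡ 1  ← first divisor giving 1
The order is 81.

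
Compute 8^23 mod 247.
31

Repeated squaring. Binary of 23 = 10111.
8^1 ≡ 8 (mod 247); 8^2 ≡ 64 (mod 247); 8^4 ≡ 144 (mod 247); 8^8 ≡ 235 (mod 247); 8^16 ≡ 144 (mod 247)
8^23 = 8^1 × 8^2 × 8^4 × 8^16 ≡ 31 (mod 247)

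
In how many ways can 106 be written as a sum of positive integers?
384276336

p(n) counts ways to write n as a sum of positive integers (order ignored).
Euler's pentagonal recurrence: p(k) = p(k-1) + p(k-2) - p(k-5) - p(k-7) + p(k-12) + p(k-15) - ... (offsets j(3j∓1)/2, signs ++--, p(0)=1, p(<0)=0).
DP table for k = 0..105: p(0)=1, p(1)=1, p(2)=2, p(3)=3, p(4)=5, p(5)=7, p(6)=11, p(7)=15, p(8)=22, p(9)=30, p(10)=42, p(11)=56, p(12)=77, p(13)=101, p(14)=135, p(15)=176, p(16)=231, p(17)=297, p(18)=385, p(19)=490, p(20)=627, p(21)=792, p(22)=1002, p(23)=1255, p(24)=1575, p(25)=1958, p(26)=2436, p(27)=3010, p(28)=3718, p(29)=4565, p(30)=5604, p(31)=6842, p(32)=8349, p(33)=10143, p(34)=12310, p(35)=14883, p(36)=17977, p(37)=21637, p(38)=26015, p(39)=31185, p(40)=37338, p(41)=44583, p(42)=53174, p(43)=63261, p(44)=75175, p(45)=89134, p(46)=105558, p(47)=124754, p(48)=147273, p(49)=173525, p(50)=204226, p(51)=239943, p(52)=281589, p(53)=329931, p(54)=386155, p(55)=451276, p(56)=526823, p(57)=614154, p(58)=715220, p(59)=831820, p(60)=966467, p(61)=1121505, p(62)=1300156, p(63)=1505499, p(64)=1741630, p(65)=2012558, p(66)=2323520, p(67)=2679689, p(68)=3087735, p(69)=3554345, p(70)=4087968, p(71)=4697205, p(72)=5392783, p(73)=6185689, p(74)=7089500, p(75)=8118264, p(76)=9289091, p(77)=10619863, p(78)=12132164, p(79)=13848650, p(80)=15796476, p(81)=18004327, p(82)=20506255, p(83)=23338469, p(84)=26543660, p(85)=30167357, p(86)=34262962, p(87)=38887673, p(88)=44108109, p(89)=49995925, p(90)=56634173, p(91)=64112359, p(92)=72533807, p(93)=82010177, p(94)=92669720, p(95)=104651419, p(96)=118114304, p(97)=133230930, p(98)=150198136, p(99)=169229875, p(100)=190569292, p(101)=214481126, p(102)=241265379, p(103)=271248950, p(104)=304801365, p(105)=342325709.
Final step: p(106) = p(105) + p(104) - p(101) - p(99) + p(94) + p(91) - p(84) - p(80) + p(71) + p(66) - p(55) - p(49) + p(36) + p(29) - p(14) - p(6)
= 342325709 + 304801365 - 214481126 - 169229875 + 92669720 + 64112359 - 26543660 - 15796476 + 4697205 + 2323520 - 451276 - 173525 + 17977 + 4565 - 135 - 11
= 384276336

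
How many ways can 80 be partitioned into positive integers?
15796476

p(n) counts ways to write n as a sum of positive integers (order ignored).
Euler's pentagonal recurrence: p(k) = p(k-1) + p(k-2) - p(k-5) - p(k-7) + p(k-12) + p(k-15) - ... (offsets j(3j∓1)/2, signs ++--, p(0)=1, p(<0)=0).
DP table for k = 0..79: p(0)=1, p(1)=1, p(2)=2, p(3)=3, p(4)=5, p(5)=7, p(6)=11, p(7)=15, p(8)=22, p(9)=30, p(10)=42, p(11)=56, p(12)=77, p(13)=101, p(14)=135, p(15)=176, p(16)=231, p(17)=297, p(18)=385, p(19)=490, p(20)=627, p(21)=792, p(22)=1002, p(23)=1255, p(24)=1575, p(25)=1958, p(26)=2436, p(27)=3010, p(28)=3718, p(29)=4565, p(30)=5604, p(31)=6842, p(32)=8349, p(33)=10143, p(34)=12310, p(35)=14883, p(36)=17977, p(37)=21637, p(38)=26015, p(39)=31185, p(40)=37338, p(41)=44583, p(42)=53174, p(43)=63261, p(44)=75175, p(45)=89134, p(46)=105558, p(47)=124754, p(48)=147273, p(49)=173525, p(50)=204226, p(51)=239943, p(52)=281589, p(53)=329931, p(54)=386155, p(55)=451276, p(56)=526823, p(57)=614154, p(58)=715220, p(59)=831820, p(60)=966467, p(61)=1121505, p(62)=1300156, p(63)=1505499, p(64)=1741630, p(65)=2012558, p(66)=2323520, p(67)=2679689, p(68)=3087735, p(69)=3554345, p(70)=4087968, p(71)=4697205, p(72)=5392783, p(73)=6185689, p(74)=7089500, p(75)=8118264, p(76)=9289091, p(77)=10619863, p(78)=12132164, p(79)=13848650.
Final step: p(80) = p(79) + p(78) - p(75) - p(73) + p(68) + p(65) - p(58) - p(54) + p(45) + p(40) - p(29) - p(23) + p(10) + p(3)
= 13848650 + 12132164 - 8118264 - 6185689 + 3087735 + 2012558 - 715220 - 386155 + 89134 + 37338 - 4565 - 1255 + 42 + 3
= 15796476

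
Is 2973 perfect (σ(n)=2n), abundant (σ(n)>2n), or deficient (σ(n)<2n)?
deficient

Proper divisors of 2973: sum = 1 + 3 + 991 = 995
Since 995 < 2973, 2973 is deficient.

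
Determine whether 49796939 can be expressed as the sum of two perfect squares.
Not possible

Factorization: 49796939 = 79^3 × 101
By Fermat: n is sum of two squares iff every prime p ≡ 3 (mod 4) appears to even power.
Prime(s) ≡ 3 (mod 4) with odd exponent: [(79, 3)]
Therefore 49796939 cannot be expressed as a² + b².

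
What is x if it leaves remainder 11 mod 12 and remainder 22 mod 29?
167

Using Chinese Remainder Theorem:
M = 12 × 29 = 348
M1 = 29, M2 = 12
y1 = 29^(-1) mod 12 = 5
y2 = 12^(-1) mod 29 = 17
x = (11×29×5 + 22×12×17) mod 348 = 167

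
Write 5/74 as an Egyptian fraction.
1/15 + 1/1110

Greedy algorithm:
5/74: ceiling(74/5) = 15, use 1/15
1/1110: ceiling(1110/1) = 1110, use 1/1110
Result: 5/74 = 1/15 + 1/1110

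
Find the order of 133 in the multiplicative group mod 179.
178

179 is prime, so ord(133) divides φ(179) = 178.
Divisors of 178: 1, 2, 89, 178.
Repeated squaring: 133^1 ≡ 133, 133^2 ≡ 147, 133^4 ≡ 129, 133^8 ≡ 173, 133^16 ≡ 36, 133^32 ≡ 43, 133^64 ≡ 59, 133^128 ≡ 80 (mod 179).
Test 133^d mod 179 for each divisor d in increasing order:
133^1 ≡ 133
133^2 ≡ 147
133^89 = 133^64·133^16·133^8·133^1 ≡ 178
133^178 = 133^128·133^32·133^16·133^2 ≡ 1  ← first divisor giving 1
The order is 178.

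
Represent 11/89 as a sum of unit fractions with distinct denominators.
1/9 + 1/81 + 1/7209

Greedy algorithm:
11/89: ceiling(89/11) = 9, use 1/9
10/801: ceiling(801/10) = 81, use 1/81
1/7209: ceiling(7209/1) = 7209, use 1/7209
Result: 11/89 = 1/9 + 1/81 + 1/7209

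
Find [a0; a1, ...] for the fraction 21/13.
[1; 1, 1, 1, 1, 2]

Euclidean algorithm steps:
21 = 1 × 13 + 8
13 = 1 × 8 + 5
8 = 1 × 5 + 3
5 = 1 × 3 + 2
3 = 1 × 2 + 1
2 = 2 × 1 + 0
Continued fraction: [1; 1, 1, 1, 1, 2]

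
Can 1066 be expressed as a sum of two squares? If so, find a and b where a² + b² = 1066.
15² + 29² (a=15, b=29)

Factorization: 1066 = 2 × 13 × 41
By Fermat: n is sum of two squares iff every prime p ≡ 3 (mod 4) appears to even power.
All primes ≡ 3 (mod 4) appear to even power.
Search a = 0, 1, 2, … for 1066 - a² a perfect square: first hit at a = 15: 1066 - 225 = 841 = 29².
1066 = 15² + 29² = 225 + 841 ✓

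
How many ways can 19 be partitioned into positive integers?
490

p(n) counts ways to write n as a sum of positive integers (order ignored).
Euler's pentagonal recurrence: p(k) = p(k-1) + p(k-2) - p(k-5) - p(k-7) + p(k-12) + p(k-15) - ... (offsets j(3j∓1)/2, signs ++--, p(0)=1, p(<0)=0).
DP table for k = 0..18: p(0)=1, p(1)=1, p(2)=2, p(3)=3, p(4)=5, p(5)=7, p(6)=11, p(7)=15, p(8)=22, p(9)=30, p(10)=42, p(11)=56, p(12)=77, p(13)=101, p(14)=135, p(15)=176, p(16)=231, p(17)=297, p(18)=385.
Final step: p(19) = p(18) + p(17) - p(14) - p(12) + p(7) + p(4)
= 385 + 297 - 135 - 77 + 15 + 5
= 490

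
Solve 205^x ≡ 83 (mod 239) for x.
108

Baby-step giant-step with step n = ⌈√239⌉ = 16.
Baby steps 205^j mod 239 (j:value) for j=0..15: 0:1, 1:205, 2:200, 3:131, 4:87, 5:149, 6:192, 7:164, 8:160, 9:57, 10:213, 11:167, 12:58, 13:179, 14:128, 15:189.
Giant-step multiplier: 205^(-16) ≡ 205^(238-16) = 205^222 ≡ 62 (mod 239).
Giant steps γ_i = 83·62^i mod 239: γ_0=83, γ_1=127, γ_2=226, γ_3=150, γ_4=218, γ_5=132, γ_6=58 (in table at j=12).
x = i·n + j = 6·16 + 12 = 108.
Check: 205^108 ≡ 83 (mod 239).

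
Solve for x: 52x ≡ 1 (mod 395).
38

gcd(52, 395) = 1, so the inverse exists.
Extended Euclidean algorithm on (395, 52):
395 = 7 × 52 + 31  ⟹  31 = (1)·395 + (-7)·52
52 = 1 × 31 + 21  ⟹  21 = (-1)·395 + (8)·52
31 = 1 × 21 + 10  ⟹  10 = (2)·395 + (-15)·52
21 = 2 × 10 + 1  ⟹  1 = (-5)·395 + (38)·52
So (38)·52 ≡ 1 (mod 395), i.e. 52^(-1) ≡ 38 (mod 395).
Check: 52 × 38 = 1976 ≡ 1 (mod 395)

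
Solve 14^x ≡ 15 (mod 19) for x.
17

Baby-step giant-step with step n = ⌈√19⌉ = 5.
Baby steps 14^j mod 19 (j:value) for j=0..4: 0:1, 1:14, 2:6, 3:8, 4:17.
Giant-step multiplier: 14^(-5) ≡ 14^(18-5) = 14^13 ≡ 2 (mod 19).
Giant steps γ_i = 15·2^i mod 19: γ_0=15, γ_1=11, γ_2=3, γ_3=6 (in table at j=2).
x = i·n + j = 3·5 + 2 = 17.
Check: 14^17 ≡ 15 (mod 19).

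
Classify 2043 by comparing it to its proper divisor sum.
deficient

Proper divisors of 2043: sum = 1 + 3 + 9 + 227 + 681 = 921
Since 921 < 2043, 2043 is deficient.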